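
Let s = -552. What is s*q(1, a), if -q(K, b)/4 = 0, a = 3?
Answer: 0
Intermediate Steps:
q(K, b) = 0 (q(K, b) = -4*0 = 0)
s*q(1, a) = -552*0 = 0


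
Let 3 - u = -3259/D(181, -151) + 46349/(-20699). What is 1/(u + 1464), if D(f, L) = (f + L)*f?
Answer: 112395570/165203434301 ≈ 0.00068035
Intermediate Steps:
D(f, L) = f*(L + f) (D(f, L) = (L + f)*f = f*(L + f))
u = 656319821/112395570 (u = 3 - (-3259*1/(181*(-151 + 181)) + 46349/(-20699)) = 3 - (-3259/(181*30) + 46349*(-1/20699)) = 3 - (-3259/5430 - 46349/20699) = 3 - 1*(-319133111/112395570) = 3 + 319133111/112395570 = 656319821/112395570 ≈ 5.8394)
1/(u + 1464) = 1/(656319821/112395570 + 1464) = 1/(165203434301/112395570) = 112395570/165203434301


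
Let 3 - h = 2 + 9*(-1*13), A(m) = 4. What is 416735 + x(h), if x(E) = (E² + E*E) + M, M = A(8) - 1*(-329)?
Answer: 444916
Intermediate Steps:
M = 333 (M = 4 - 1*(-329) = 4 + 329 = 333)
h = 118 (h = 3 - (2 + 9*(-1*13)) = 3 - (2 + 9*(-13)) = 3 - (2 - 117) = 3 - 1*(-115) = 3 + 115 = 118)
x(E) = 333 + 2*E² (x(E) = (E² + E*E) + 333 = (E² + E²) + 333 = 2*E² + 333 = 333 + 2*E²)
416735 + x(h) = 416735 + (333 + 2*118²) = 416735 + (333 + 2*13924) = 416735 + (333 + 27848) = 416735 + 28181 = 444916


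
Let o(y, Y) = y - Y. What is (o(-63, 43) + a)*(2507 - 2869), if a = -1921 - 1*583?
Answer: 944820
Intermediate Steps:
a = -2504 (a = -1921 - 583 = -2504)
(o(-63, 43) + a)*(2507 - 2869) = ((-63 - 1*43) - 2504)*(2507 - 2869) = ((-63 - 43) - 2504)*(-362) = (-106 - 2504)*(-362) = -2610*(-362) = 944820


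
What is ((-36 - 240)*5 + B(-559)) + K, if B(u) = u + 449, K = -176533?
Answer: -178023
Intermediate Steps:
B(u) = 449 + u
((-36 - 240)*5 + B(-559)) + K = ((-36 - 240)*5 + (449 - 559)) - 176533 = (-276*5 - 110) - 176533 = (-1380 - 110) - 176533 = -1490 - 176533 = -178023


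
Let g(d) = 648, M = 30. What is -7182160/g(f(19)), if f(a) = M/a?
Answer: -897770/81 ≈ -11084.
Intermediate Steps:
f(a) = 30/a
-7182160/g(f(19)) = -7182160/648 = -7182160*1/648 = -897770/81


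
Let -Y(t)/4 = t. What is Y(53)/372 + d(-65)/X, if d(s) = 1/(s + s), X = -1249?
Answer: -8605517/15100410 ≈ -0.56989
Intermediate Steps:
Y(t) = -4*t
d(s) = 1/(2*s)
Y(53)/372 + d(-65)/X = -4*53/372 + ((½)/(-65))/(-1249) = -212*1/372 + ((½)*(-1/65))*(-1/1249) = -53/93 - 1/130*(-1/1249) = -53/93 + 1/162370 = -8605517/15100410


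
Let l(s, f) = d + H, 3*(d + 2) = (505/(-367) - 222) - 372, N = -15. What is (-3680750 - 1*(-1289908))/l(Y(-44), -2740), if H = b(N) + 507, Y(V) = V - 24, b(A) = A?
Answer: -2632317042/320987 ≈ -8200.7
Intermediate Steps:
d = -220705/1101 (d = -2 + ((505/(-367) - 222) - 372)/3 = -2 + ((505*(-1/367) - 222) - 372)/3 = -2 + ((-505/367 - 222) - 372)/3 = -2 + (-81979/367 - 372)/3 = -2 + (⅓)*(-218503/367) = -2 - 218503/1101 = -220705/1101 ≈ -200.46)
Y(V) = -24 + V
H = 492 (H = -15 + 507 = 492)
l(s, f) = 320987/1101 (l(s, f) = -220705/1101 + 492 = 320987/1101)
(-3680750 - 1*(-1289908))/l(Y(-44), -2740) = (-3680750 - 1*(-1289908))/(320987/1101) = (-3680750 + 1289908)*(1101/320987) = -2390842*1101/320987 = -2632317042/320987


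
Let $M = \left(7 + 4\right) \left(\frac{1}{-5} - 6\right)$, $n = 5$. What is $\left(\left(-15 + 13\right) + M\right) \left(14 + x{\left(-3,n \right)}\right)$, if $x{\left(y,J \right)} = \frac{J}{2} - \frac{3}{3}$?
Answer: $- \frac{10881}{10} \approx -1088.1$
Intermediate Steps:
$M = - \frac{341}{5}$ ($M = 11 \left(- \frac{1}{5} - 6\right) = 11 \left(- \frac{31}{5}\right) = - \frac{341}{5} \approx -68.2$)
$x{\left(y,J \right)} = -1 + \frac{J}{2}$ ($x{\left(y,J \right)} = J \frac{1}{2} - 1 = \frac{J}{2} - 1 = -1 + \frac{J}{2}$)
$\left(\left(-15 + 13\right) + M\right) \left(14 + x{\left(-3,n \right)}\right) = \left(\left(-15 + 13\right) - \frac{341}{5}\right) \left(14 + \left(-1 + \frac{1}{2} \cdot 5\right)\right) = \left(-2 - \frac{341}{5}\right) \left(14 + \left(-1 + \frac{5}{2}\right)\right) = - \frac{351 \left(14 + \frac{3}{2}\right)}{5} = \left(- \frac{351}{5}\right) \frac{31}{2} = - \frac{10881}{10}$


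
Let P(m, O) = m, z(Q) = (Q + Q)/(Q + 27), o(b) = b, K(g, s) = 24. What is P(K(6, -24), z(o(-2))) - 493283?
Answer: -493259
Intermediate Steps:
z(Q) = 2*Q/(27 + Q) (z(Q) = (2*Q)/(27 + Q) = 2*Q/(27 + Q))
P(K(6, -24), z(o(-2))) - 493283 = 24 - 493283 = -493259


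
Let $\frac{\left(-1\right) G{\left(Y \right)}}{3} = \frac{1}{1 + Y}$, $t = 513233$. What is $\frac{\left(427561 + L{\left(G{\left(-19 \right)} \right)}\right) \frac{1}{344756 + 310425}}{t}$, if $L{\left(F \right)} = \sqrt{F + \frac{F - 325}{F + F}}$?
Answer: $\frac{427561}{336260510173} + \frac{i \sqrt{8769}}{1008781530519} \approx 1.2715 \cdot 10^{-6} + 9.2828 \cdot 10^{-11} i$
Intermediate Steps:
$G{\left(Y \right)} = - \frac{3}{1 + Y}$
$L{\left(F \right)} = \sqrt{F + \frac{-325 + F}{2 F}}$
$\frac{\left(427561 + L{\left(G{\left(-19 \right)} \right)}\right) \frac{1}{344756 + 310425}}{t} = \frac{\left(427561 + \frac{\sqrt{2 - \frac{650}{\left(-3\right) \frac{1}{1 - 19}} + 4 \left(- \frac{3}{1 - 19}\right)}}{2}\right) \frac{1}{344756 + 310425}}{513233} = \frac{427561 + \frac{\sqrt{2 - \frac{650}{\left(-3\right) \frac{1}{-18}} + 4 \left(- \frac{3}{-18}\right)}}{2}}{655181} \cdot \frac{1}{513233} = \left(427561 + \frac{\sqrt{2 - \frac{650}{\left(-3\right) \left(- \frac{1}{18}\right)} + 4 \left(\left(-3\right) \left(- \frac{1}{18}\right)\right)}}{2}\right) \frac{1}{655181} \cdot \frac{1}{513233} = \left(427561 + \frac{\sqrt{2 - 650 \frac{1}{\frac{1}{6}} + 4 \cdot \frac{1}{6}}}{2}\right) \frac{1}{655181} \cdot \frac{1}{513233} = \left(427561 + \frac{\sqrt{2 - 3900 + \frac{2}{3}}}{2}\right) \frac{1}{655181} \cdot \frac{1}{513233} = \left(427561 + \frac{\sqrt{- \frac{11692}{3}}}{2}\right) \frac{1}{655181} \cdot \frac{1}{513233} = \left(427561 + \frac{\frac{2}{3} i \sqrt{8769}}{2}\right) \frac{1}{655181} \cdot \frac{1}{513233} = \left(427561 + \frac{i \sqrt{8769}}{3}\right) \frac{1}{655181} \cdot \frac{1}{513233} = \left(\frac{427561}{655181} + \frac{i \sqrt{8769}}{1965543}\right) \frac{1}{513233} = \frac{427561}{336260510173} + \frac{i \sqrt{8769}}{1008781530519}$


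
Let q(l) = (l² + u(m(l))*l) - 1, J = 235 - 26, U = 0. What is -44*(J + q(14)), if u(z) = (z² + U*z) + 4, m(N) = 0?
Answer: -20240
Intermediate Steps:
u(z) = 4 + z² (u(z) = (z² + 0*z) + 4 = (z² + 0) + 4 = z² + 4 = 4 + z²)
J = 209
q(l) = -1 + l² + 4*l (q(l) = (l² + (4 + 0²)*l) - 1 = (l² + (4 + 0)*l) - 1 = (l² + 4*l) - 1 = -1 + l² + 4*l)
-44*(J + q(14)) = -44*(209 + (-1 + 14² + 4*14)) = -44*(209 + (-1 + 196 + 56)) = -44*(209 + 251) = -44*460 = -20240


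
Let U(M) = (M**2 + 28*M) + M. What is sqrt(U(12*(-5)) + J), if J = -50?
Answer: sqrt(1810) ≈ 42.544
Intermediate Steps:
U(M) = M**2 + 29*M
sqrt(U(12*(-5)) + J) = sqrt((12*(-5))*(29 + 12*(-5)) - 50) = sqrt(-60*(29 - 60) - 50) = sqrt(-60*(-31) - 50) = sqrt(1860 - 50) = sqrt(1810)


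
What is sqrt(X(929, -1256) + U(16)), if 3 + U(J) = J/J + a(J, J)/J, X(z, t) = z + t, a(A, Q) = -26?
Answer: 23*I*sqrt(10)/4 ≈ 18.183*I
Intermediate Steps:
X(z, t) = t + z
U(J) = -2 - 26/J (U(J) = -3 + (J/J - 26/J) = -3 + (1 - 26/J) = -2 - 26/J)
sqrt(X(929, -1256) + U(16)) = sqrt((-1256 + 929) + (-2 - 26/16)) = sqrt(-327 + (-2 - 26*1/16)) = sqrt(-327 + (-2 - 13/8)) = sqrt(-327 - 29/8) = sqrt(-2645/8) = 23*I*sqrt(10)/4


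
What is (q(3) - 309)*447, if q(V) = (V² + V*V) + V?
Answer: -128736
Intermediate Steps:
q(V) = V + 2*V² (q(V) = (V² + V²) + V = 2*V² + V = V + 2*V²)
(q(3) - 309)*447 = (3*(1 + 2*3) - 309)*447 = (3*(1 + 6) - 309)*447 = (3*7 - 309)*447 = (21 - 309)*447 = -288*447 = -128736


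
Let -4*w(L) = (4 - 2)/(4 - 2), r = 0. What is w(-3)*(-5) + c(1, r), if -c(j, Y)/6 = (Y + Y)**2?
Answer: 5/4 ≈ 1.2500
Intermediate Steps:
w(L) = -1/4 (w(L) = -(4 - 2)/(4*(4 - 2)) = -1/(2*2) = -1/4*1 = -1/4)
c(j, Y) = -24*Y**2 (c(j, Y) = -6*(Y + Y)**2 = -6*4*Y**2 = -24*Y**2)
w(-3)*(-5) + c(1, r) = -1/4*(-5) - 24*0**2 = 5/4 - 24*0 = 5/4 + 0 = 5/4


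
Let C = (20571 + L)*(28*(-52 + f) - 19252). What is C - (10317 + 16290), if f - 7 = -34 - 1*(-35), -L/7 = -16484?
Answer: -2785010763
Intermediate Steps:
L = 115388 (L = -7*(-16484) = 115388)
f = 8 (f = 7 + (-34 - 1*(-35)) = 7 + (-34 + 35) = 7 + 1 = 8)
C = -2784984156 (C = (20571 + 115388)*(28*(-52 + 8) - 19252) = 135959*(28*(-44) - 19252) = 135959*(-1232 - 19252) = 135959*(-20484) = -2784984156)
C - (10317 + 16290) = -2784984156 - (10317 + 16290) = -2784984156 - 1*26607 = -2784984156 - 26607 = -2785010763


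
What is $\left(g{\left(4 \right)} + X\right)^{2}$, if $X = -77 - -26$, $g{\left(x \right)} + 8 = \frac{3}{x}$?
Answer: $\frac{54289}{16} \approx 3393.1$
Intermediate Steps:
$g{\left(x \right)} = -8 + \frac{3}{x}$
$X = -51$ ($X = -77 + 26 = -51$)
$\left(g{\left(4 \right)} + X\right)^{2} = \left(\left(-8 + \frac{3}{4}\right) - 51\right)^{2} = \left(- \frac{29}{4} - 51\right)^{2} = \left(- \frac{233}{4}\right)^{2} = \frac{54289}{16}$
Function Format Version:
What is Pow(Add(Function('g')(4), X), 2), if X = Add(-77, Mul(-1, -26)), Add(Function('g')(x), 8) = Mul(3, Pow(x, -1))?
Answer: Rational(54289, 16) ≈ 3393.1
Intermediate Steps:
Function('g')(x) = Add(-8, Mul(3, Pow(x, -1)))
X = -51 (X = Add(-77, 26) = -51)
Pow(Add(Function('g')(4), X), 2) = Pow(Add(Add(-8, Mul(3, Pow(4, -1))), -51), 2) = Pow(Add(Add(-8, Mul(3, Rational(1, 4))), -51), 2) = Pow(Add(Add(-8, Rational(3, 4)), -51), 2) = Pow(Add(Rational(-29, 4), -51), 2) = Pow(Rational(-233, 4), 2) = Rational(54289, 16)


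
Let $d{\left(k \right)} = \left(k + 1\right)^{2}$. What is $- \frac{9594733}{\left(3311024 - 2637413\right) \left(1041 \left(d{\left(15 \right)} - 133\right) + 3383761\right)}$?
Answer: $- \frac{9594733}{2365589804244} \approx -4.056 \cdot 10^{-6}$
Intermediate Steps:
$d{\left(k \right)} = \left(1 + k\right)^{2}$
$- \frac{9594733}{\left(3311024 - 2637413\right) \left(1041 \left(d{\left(15 \right)} - 133\right) + 3383761\right)} = - \frac{9594733}{\left(3311024 - 2637413\right) \left(1041 \left(\left(1 + 15\right)^{2} - 133\right) + 3383761\right)} = - \frac{9594733}{673611 \left(1041 \left(16^{2} - 133\right) + 3383761\right)} = - \frac{9594733}{673611 \left(1041 \left(256 - 133\right) + 3383761\right)} = - \frac{9594733}{673611 \left(1041 \cdot 123 + 3383761\right)} = - \frac{9594733}{673611 \left(128043 + 3383761\right)} = - \frac{9594733}{673611 \cdot 3511804} = - \frac{9594733}{2365589804244}$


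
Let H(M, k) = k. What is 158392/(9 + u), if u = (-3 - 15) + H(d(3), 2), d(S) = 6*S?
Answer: -158392/7 ≈ -22627.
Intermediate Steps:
u = -16 (u = (-3 - 15) + 2 = -18 + 2 = -16)
158392/(9 + u) = 158392/(9 - 16) = 158392/(-7) = 158392*(-1/7) = -158392/7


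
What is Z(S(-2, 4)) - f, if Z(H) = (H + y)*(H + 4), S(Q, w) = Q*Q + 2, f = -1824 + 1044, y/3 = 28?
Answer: 1680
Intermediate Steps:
y = 84 (y = 3*28 = 84)
f = -780
S(Q, w) = 2 + Q**2 (S(Q, w) = Q**2 + 2 = 2 + Q**2)
Z(H) = (4 + H)*(84 + H) (Z(H) = (H + 84)*(H + 4) = (84 + H)*(4 + H) = (4 + H)*(84 + H))
Z(S(-2, 4)) - f = (336 + (2 + (-2)**2)**2 + 88*(2 + (-2)**2)) - 1*(-780) = (336 + (2 + 4)**2 + 88*(2 + 4)) + 780 = (336 + 6**2 + 88*6) + 780 = (336 + 36 + 528) + 780 = 900 + 780 = 1680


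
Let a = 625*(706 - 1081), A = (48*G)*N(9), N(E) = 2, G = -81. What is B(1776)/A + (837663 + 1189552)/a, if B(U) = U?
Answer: -22472047/2531250 ≈ -8.8778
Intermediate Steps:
A = -7776 (A = (48*(-81))*2 = -3888*2 = -7776)
a = -234375 (a = 625*(-375) = -234375)
B(1776)/A + (837663 + 1189552)/a = 1776/(-7776) + (837663 + 1189552)/(-234375) = 1776*(-1/7776) + 2027215*(-1/234375) = -37/162 - 405443/46875 = -22472047/2531250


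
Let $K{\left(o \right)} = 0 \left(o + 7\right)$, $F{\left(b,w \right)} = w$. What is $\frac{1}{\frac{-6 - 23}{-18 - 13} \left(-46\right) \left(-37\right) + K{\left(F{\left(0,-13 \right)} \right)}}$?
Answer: $\frac{31}{49358} \approx 0.00062806$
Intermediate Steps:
$K{\left(o \right)} = 0$ ($K{\left(o \right)} = 0 \left(7 + o\right) = 0$)
$\frac{1}{\frac{-6 - 23}{-18 - 13} \left(-46\right) \left(-37\right) + K{\left(F{\left(0,-13 \right)} \right)}} = \frac{1}{\frac{-6 - 23}{-18 - 13} \left(-46\right) \left(-37\right) + 0} = \frac{1}{- \frac{29}{-31} \left(-46\right) \left(-37\right) + 0} = \frac{1}{\left(-29\right) \left(- \frac{1}{31}\right) \left(-46\right) \left(-37\right) + 0} = \frac{1}{\frac{29}{31} \left(-46\right) \left(-37\right) + 0} = \frac{1}{\left(- \frac{1334}{31}\right) \left(-37\right) + 0} = \frac{1}{\frac{49358}{31} + 0} = \frac{1}{\frac{49358}{31}} = \frac{31}{49358}$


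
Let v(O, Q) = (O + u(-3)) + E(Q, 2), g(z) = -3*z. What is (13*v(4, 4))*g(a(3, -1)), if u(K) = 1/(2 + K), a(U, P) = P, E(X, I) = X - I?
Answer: 195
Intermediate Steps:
v(O, Q) = -3 + O + Q (v(O, Q) = (O + 1/(2 - 3)) + (Q - 1*2) = (O + 1/(-1)) + (Q - 2) = (O - 1) + (-2 + Q) = (-1 + O) + (-2 + Q) = -3 + O + Q)
(13*v(4, 4))*g(a(3, -1)) = (13*(-3 + 4 + 4))*(-3*(-1)) = (13*5)*3 = 65*3 = 195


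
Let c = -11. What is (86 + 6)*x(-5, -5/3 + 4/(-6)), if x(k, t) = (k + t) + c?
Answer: -5060/3 ≈ -1686.7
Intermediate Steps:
x(k, t) = -11 + k + t (x(k, t) = (k + t) - 11 = -11 + k + t)
(86 + 6)*x(-5, -5/3 + 4/(-6)) = (86 + 6)*(-11 - 5 + (-5/3 + 4/(-6))) = 92*(-11 - 5 + (-5*1/3 + 4*(-1/6))) = 92*(-11 - 5 + (-5/3 - 2/3)) = 92*(-11 - 5 - 7/3) = 92*(-55/3) = -5060/3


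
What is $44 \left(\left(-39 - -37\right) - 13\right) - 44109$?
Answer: $-44769$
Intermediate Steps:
$44 \left(\left(-39 - -37\right) - 13\right) - 44109 = 44 \left(\left(-39 + 37\right) - 13\right) - 44109 = 44 \left(-2 - 13\right) - 44109 = 44 \left(-15\right) - 44109 = -660 - 44109 = -44769$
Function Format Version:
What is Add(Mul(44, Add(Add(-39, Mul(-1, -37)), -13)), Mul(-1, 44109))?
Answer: -44769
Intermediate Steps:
Add(Mul(44, Add(Add(-39, Mul(-1, -37)), -13)), Mul(-1, 44109)) = Add(Mul(44, Add(Add(-39, 37), -13)), -44109) = Add(Mul(44, Add(-2, -13)), -44109) = Add(Mul(44, -15), -44109) = Add(-660, -44109) = -44769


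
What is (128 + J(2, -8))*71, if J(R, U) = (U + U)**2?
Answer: 27264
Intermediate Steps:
J(R, U) = 4*U**2 (J(R, U) = (2*U)**2 = 4*U**2)
(128 + J(2, -8))*71 = (128 + 4*(-8)**2)*71 = (128 + 4*64)*71 = (128 + 256)*71 = 384*71 = 27264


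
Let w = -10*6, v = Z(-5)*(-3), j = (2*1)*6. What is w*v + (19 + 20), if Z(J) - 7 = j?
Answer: 3459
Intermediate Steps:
j = 12 (j = 2*6 = 12)
Z(J) = 19 (Z(J) = 7 + 12 = 19)
v = -57 (v = 19*(-3) = -57)
w = -60
w*v + (19 + 20) = -60*(-57) + (19 + 20) = 3420 + 39 = 3459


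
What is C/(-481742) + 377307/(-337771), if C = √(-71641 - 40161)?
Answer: -53901/48253 - I*√111802/481742 ≈ -1.1171 - 0.00069408*I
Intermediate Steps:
C = I*√111802 (C = √(-111802) = I*√111802 ≈ 334.37*I)
C/(-481742) + 377307/(-337771) = (I*√111802)/(-481742) + 377307/(-337771) = (I*√111802)*(-1/481742) + 377307*(-1/337771) = -I*√111802/481742 - 53901/48253 = -53901/48253 - I*√111802/481742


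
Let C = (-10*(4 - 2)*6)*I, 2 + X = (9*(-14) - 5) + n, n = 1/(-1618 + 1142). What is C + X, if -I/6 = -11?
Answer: -3833229/476 ≈ -8053.0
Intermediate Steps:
I = 66 (I = -6*(-11) = 66)
n = -1/476 (n = 1/(-476) = -1/476 ≈ -0.0021008)
X = -63309/476 (X = -2 + ((9*(-14) - 5) - 1/476) = -2 + ((-126 - 5) - 1/476) = -2 + (-131 - 1/476) = -2 - 62357/476 = -63309/476 ≈ -133.00)
C = -7920 (C = -10*(4 - 2)*6*66 = -20*6*66 = -10*12*66 = -120*66 = -7920)
C + X = -7920 - 63309/476 = -3833229/476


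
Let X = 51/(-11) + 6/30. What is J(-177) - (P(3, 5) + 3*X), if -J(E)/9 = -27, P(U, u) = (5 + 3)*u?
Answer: 11897/55 ≈ 216.31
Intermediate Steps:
P(U, u) = 8*u
J(E) = 243 (J(E) = -9*(-27) = 243)
X = -244/55 (X = 51*(-1/11) + 6*(1/30) = -51/11 + ⅕ = -244/55 ≈ -4.4364)
J(-177) - (P(3, 5) + 3*X) = 243 - (8*5 + 3*(-244/55)) = 243 - (40 - 732/55) = 243 - 1*1468/55 = 243 - 1468/55 = 11897/55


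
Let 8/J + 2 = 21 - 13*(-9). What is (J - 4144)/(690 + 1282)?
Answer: -70447/33524 ≈ -2.1014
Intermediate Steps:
J = 1/17 (J = 8/(-2 + (21 - 13*(-9))) = 8/(-2 + (21 + 117)) = 8/(-2 + 138) = 8/136 = 8*(1/136) = 1/17 ≈ 0.058824)
(J - 4144)/(690 + 1282) = (1/17 - 4144)/(690 + 1282) = -70447/17/1972 = -70447/17*1/1972 = -70447/33524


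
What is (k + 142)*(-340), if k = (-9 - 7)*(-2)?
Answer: -59160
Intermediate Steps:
k = 32 (k = -16*(-2) = 32)
(k + 142)*(-340) = (32 + 142)*(-340) = 174*(-340) = -59160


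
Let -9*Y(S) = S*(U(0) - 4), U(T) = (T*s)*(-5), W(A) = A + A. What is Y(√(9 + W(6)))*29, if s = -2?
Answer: 116*√21/9 ≈ 59.064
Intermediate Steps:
W(A) = 2*A
U(T) = 10*T (U(T) = (T*(-2))*(-5) = -2*T*(-5) = 10*T)
Y(S) = 4*S/9 (Y(S) = -S*(10*0 - 4)/9 = -S*(0 - 4)/9 = -S*(-4)/9 = -(-4)*S/9 = 4*S/9)
Y(√(9 + W(6)))*29 = (4*√(9 + 2*6)/9)*29 = (4*√(9 + 12)/9)*29 = (4*√21/9)*29 = 116*√21/9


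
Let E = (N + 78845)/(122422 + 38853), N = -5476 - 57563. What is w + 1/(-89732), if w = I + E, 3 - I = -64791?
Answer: 937669622812917/14471528300 ≈ 64794.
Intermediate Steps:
N = -63039
I = 64794 (I = 3 - 1*(-64791) = 3 + 64791 = 64794)
E = 15806/161275 (E = (-63039 + 78845)/(122422 + 38853) = 15806/161275 ≈ 0.098006)
w = 10449668156/161275 (w = 64794 + 15806/161275 = 10449668156/161275 ≈ 64794.)
w + 1/(-89732) = 10449668156/161275 + 1/(-89732) = 10449668156/161275 - 1/89732 = 937669622812917/14471528300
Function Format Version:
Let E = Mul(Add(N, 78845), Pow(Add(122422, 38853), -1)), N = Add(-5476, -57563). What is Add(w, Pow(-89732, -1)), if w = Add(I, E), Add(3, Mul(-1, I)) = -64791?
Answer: Rational(937669622812917, 14471528300) ≈ 64794.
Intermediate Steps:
N = -63039
I = 64794 (I = Add(3, Mul(-1, -64791)) = Add(3, 64791) = 64794)
E = Rational(15806, 161275) (E = Mul(Add(-63039, 78845), Pow(Add(122422, 38853), -1)) = Mul(15806, Pow(161275, -1)) = Mul(15806, Rational(1, 161275)) = Rational(15806, 161275) ≈ 0.098006)
w = Rational(10449668156, 161275) (w = Add(64794, Rational(15806, 161275)) = Rational(10449668156, 161275) ≈ 64794.)
Add(w, Pow(-89732, -1)) = Add(Rational(10449668156, 161275), Pow(-89732, -1)) = Add(Rational(10449668156, 161275), Rational(-1, 89732)) = Rational(937669622812917, 14471528300)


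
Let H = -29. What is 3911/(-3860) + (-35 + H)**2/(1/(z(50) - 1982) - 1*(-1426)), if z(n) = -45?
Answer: 20743255709/11157333860 ≈ 1.8592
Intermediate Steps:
3911/(-3860) + (-35 + H)**2/(1/(z(50) - 1982) - 1*(-1426)) = 3911/(-3860) + (-35 - 29)**2/(1/(-45 - 1982) - 1*(-1426)) = 3911*(-1/3860) + (-64)**2/(1/(-2027) + 1426) = -3911/3860 + 4096/(-1/2027 + 1426) = -3911/3860 + 4096/(2890501/2027) = -3911/3860 + 4096*(2027/2890501) = -3911/3860 + 8302592/2890501 = 20743255709/11157333860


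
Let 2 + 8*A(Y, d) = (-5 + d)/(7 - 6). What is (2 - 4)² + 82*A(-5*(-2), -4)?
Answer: -435/4 ≈ -108.75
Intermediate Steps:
A(Y, d) = -7/8 + d/8 (A(Y, d) = -¼ + ((-5 + d)/(7 - 6))/8 = -¼ + ((-5 + d)/1)/8 = -¼ + ((-5 + d)*1)/8 = -¼ + (-5 + d)/8 = -¼ + (-5/8 + d/8) = -7/8 + d/8)
(2 - 4)² + 82*A(-5*(-2), -4) = (2 - 4)² + 82*(-7/8 + (⅛)*(-4)) = (-2)² + 82*(-7/8 - ½) = 4 + 82*(-11/8) = 4 - 451/4 = -435/4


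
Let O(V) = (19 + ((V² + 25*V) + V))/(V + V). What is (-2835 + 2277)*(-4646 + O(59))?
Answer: 151551126/59 ≈ 2.5687e+6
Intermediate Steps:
O(V) = (19 + V² + 26*V)/(2*V) (O(V) = (19 + (V² + 26*V))/((2*V)) = (19 + V² + 26*V)*(1/(2*V)) = (19 + V² + 26*V)/(2*V))
(-2835 + 2277)*(-4646 + O(59)) = (-2835 + 2277)*(-4646 + (½)*(19 + 59*(26 + 59))/59) = -558*(-4646 + (½)*(1/59)*(19 + 59*85)) = -558*(-4646 + (½)*(1/59)*(19 + 5015)) = -558*(-4646 + (½)*(1/59)*5034) = -558*(-4646 + 2517/59) = -558*(-271597/59) = 151551126/59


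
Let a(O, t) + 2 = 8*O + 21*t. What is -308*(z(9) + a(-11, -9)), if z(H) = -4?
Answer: 87164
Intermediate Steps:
a(O, t) = -2 + 8*O + 21*t (a(O, t) = -2 + (8*O + 21*t) = -2 + 8*O + 21*t)
-308*(z(9) + a(-11, -9)) = -308*(-4 + (-2 + 8*(-11) + 21*(-9))) = -308*(-4 + (-2 - 88 - 189)) = -308*(-4 - 279) = -308*(-283) = 87164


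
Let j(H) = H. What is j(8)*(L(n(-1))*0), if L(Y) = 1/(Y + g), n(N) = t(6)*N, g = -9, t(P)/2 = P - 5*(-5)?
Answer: 0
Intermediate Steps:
t(P) = 50 + 2*P (t(P) = 2*(P - 5*(-5)) = 2*(P + 25) = 2*(25 + P) = 50 + 2*P)
n(N) = 62*N (n(N) = (50 + 2*6)*N = (50 + 12)*N = 62*N)
L(Y) = 1/(-9 + Y) (L(Y) = 1/(Y - 9) = 1/(-9 + Y))
j(8)*(L(n(-1))*0) = 8*(0/(-9 + 62*(-1))) = 8*(0/(-9 - 62)) = 8*(0/(-71)) = 8*(-1/71*0) = 8*0 = 0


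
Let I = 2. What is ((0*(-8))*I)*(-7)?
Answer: 0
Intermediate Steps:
((0*(-8))*I)*(-7) = ((0*(-8))*2)*(-7) = (0*2)*(-7) = 0*(-7) = 0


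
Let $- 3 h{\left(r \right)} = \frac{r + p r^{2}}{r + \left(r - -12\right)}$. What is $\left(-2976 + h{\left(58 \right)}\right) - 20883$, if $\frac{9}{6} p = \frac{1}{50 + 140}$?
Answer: $- \frac{1305574427}{54720} \approx -23859.0$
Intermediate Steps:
$p = \frac{1}{285}$ ($p = \frac{2}{3 \left(50 + 140\right)} = \frac{2}{3 \cdot 190} = \frac{2}{3} \cdot \frac{1}{190} = \frac{1}{285} \approx 0.0035088$)
$h{\left(r \right)} = - \frac{r + \frac{r^{2}}{285}}{3 \left(12 + 2 r\right)}$ ($h{\left(r \right)} = - \frac{\left(r + \frac{r^{2}}{285}\right) \frac{1}{r + \left(r - -12\right)}}{3} = - \frac{\left(r + \frac{r^{2}}{285}\right) \frac{1}{r + \left(r + 12\right)}}{3} = - \frac{\left(r + \frac{r^{2}}{285}\right) \frac{1}{r + \left(12 + r\right)}}{3} = - \frac{\left(r + \frac{r^{2}}{285}\right) \frac{1}{12 + 2 r}}{3} = - \frac{\frac{1}{12 + 2 r} \left(r + \frac{r^{2}}{285}\right)}{3} = - \frac{r + \frac{r^{2}}{285}}{3 \left(12 + 2 r\right)}$)
$\left(-2976 + h{\left(58 \right)}\right) - 20883 = \left(-2976 - \frac{58 \left(285 + 58\right)}{10260 + 1710 \cdot 58}\right) - 20883 = \left(-2976 - 58 \frac{1}{10260 + 99180} \cdot 343\right) - 20883 = \left(-2976 - 58 \cdot \frac{1}{109440} \cdot 343\right) - 20883 = \left(-2976 - \frac{9947}{54720}\right) - 20883 = - \frac{162856667}{54720} - 20883 = - \frac{1305574427}{54720}$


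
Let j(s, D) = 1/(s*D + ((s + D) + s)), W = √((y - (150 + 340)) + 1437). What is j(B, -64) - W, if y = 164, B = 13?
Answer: -1/870 - √1111 ≈ -33.333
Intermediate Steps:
W = √1111 (W = √((164 - (150 + 340)) + 1437) = √((164 - 1*490) + 1437) = √((164 - 490) + 1437) = √(-326 + 1437) = √1111 ≈ 33.332)
j(s, D) = 1/(D + 2*s + D*s) (j(s, D) = 1/(D*s + ((D + s) + s)) = 1/(D*s + (D + 2*s)) = 1/(D + 2*s + D*s))
j(B, -64) - W = 1/(-64 + 2*13 - 64*13) - √1111 = 1/(-64 + 26 - 832) - √1111 = 1/(-870) - √1111 = -1/870 - √1111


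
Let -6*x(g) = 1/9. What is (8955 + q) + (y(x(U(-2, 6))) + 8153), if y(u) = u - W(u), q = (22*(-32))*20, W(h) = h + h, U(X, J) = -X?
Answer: 163513/54 ≈ 3028.0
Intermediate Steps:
W(h) = 2*h
x(g) = -1/54 (x(g) = -⅙/9 = -⅙*⅑ = -1/54)
q = -14080 (q = -704*20 = -14080)
y(u) = -u (y(u) = u - 2*u = -u)
(8955 + q) + (y(x(U(-2, 6))) + 8153) = (8955 - 14080) + (-1*(-1/54) + 8153) = -5125 + (1/54 + 8153) = -5125 + 440263/54 = 163513/54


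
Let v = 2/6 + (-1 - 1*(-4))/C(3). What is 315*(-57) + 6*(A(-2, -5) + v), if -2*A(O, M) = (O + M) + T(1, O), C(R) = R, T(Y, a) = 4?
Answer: -17938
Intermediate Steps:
A(O, M) = -2 - M/2 - O/2 (A(O, M) = -((O + M) + 4)/2 = -((M + O) + 4)/2 = -(4 + M + O)/2 = -2 - M/2 - O/2)
v = 4/3 (v = 2/6 + (-1 - 1*(-4))/3 = 2*(1/6) + (-1 + 4)*(1/3) = 1/3 + 3*(1/3) = 1/3 + 1 = 4/3 ≈ 1.3333)
315*(-57) + 6*(A(-2, -5) + v) = 315*(-57) + 6*((-2 - 1/2*(-5) - 1/2*(-2)) + 4/3) = -17955 + 6*((-2 + 5/2 + 1) + 4/3) = -17955 + 6*(3/2 + 4/3) = -17955 + 6*(17/6) = -17955 + 17 = -17938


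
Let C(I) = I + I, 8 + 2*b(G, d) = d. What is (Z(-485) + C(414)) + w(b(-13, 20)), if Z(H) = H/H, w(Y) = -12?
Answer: 817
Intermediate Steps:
b(G, d) = -4 + d/2
C(I) = 2*I
Z(H) = 1
(Z(-485) + C(414)) + w(b(-13, 20)) = (1 + 2*414) - 12 = (1 + 828) - 12 = 829 - 12 = 817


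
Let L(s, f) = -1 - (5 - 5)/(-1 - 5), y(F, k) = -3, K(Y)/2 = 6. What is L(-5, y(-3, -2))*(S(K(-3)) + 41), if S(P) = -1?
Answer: -40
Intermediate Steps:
K(Y) = 12 (K(Y) = 2*6 = 12)
L(s, f) = -1 (L(s, f) = -1 - 0/(-6) = -1 - 0*(-1)/6 = -1 - 1*0 = -1 + 0 = -1)
L(-5, y(-3, -2))*(S(K(-3)) + 41) = -(-1 + 41) = -1*40 = -40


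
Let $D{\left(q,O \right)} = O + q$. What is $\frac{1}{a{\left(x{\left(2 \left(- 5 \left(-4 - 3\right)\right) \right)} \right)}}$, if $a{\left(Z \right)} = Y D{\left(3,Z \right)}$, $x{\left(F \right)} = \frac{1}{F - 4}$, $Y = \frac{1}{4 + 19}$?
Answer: $\frac{1518}{199} \approx 7.6281$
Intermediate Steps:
$Y = \frac{1}{23} \approx 0.043478$
$x{\left(F \right)} = \frac{1}{-4 + F}$
$a{\left(Z \right)} = \frac{3}{23} + \frac{Z}{23}$ ($a{\left(Z \right)} = \frac{Z + 3}{23} = \frac{3 + Z}{23} = \frac{3}{23} + \frac{Z}{23}$)
$\frac{1}{a{\left(x{\left(2 \left(- 5 \left(-4 - 3\right)\right) \right)} \right)}} = \frac{1}{\frac{3}{23} + \frac{1}{23 \left(-4 + 2 \left(- 5 \left(-4 - 3\right)\right)\right)}} = \frac{1}{\frac{3}{23} + \frac{1}{23 \left(-4 + 2 \left(\left(-5\right) \left(-7\right)\right)\right)}} = \frac{1}{\frac{3}{23} + \frac{1}{23 \left(-4 + 2 \cdot 35\right)}} = \frac{1}{\frac{3}{23} + \frac{1}{23 \left(-4 + 70\right)}} = \frac{1}{\frac{3}{23} + \frac{1}{23 \cdot 66}} = \frac{1}{\frac{3}{23} + \frac{1}{23} \cdot \frac{1}{66}} = \frac{1}{\frac{3}{23} + \frac{1}{1518}} = \frac{1}{\frac{199}{1518}} = \frac{1518}{199}$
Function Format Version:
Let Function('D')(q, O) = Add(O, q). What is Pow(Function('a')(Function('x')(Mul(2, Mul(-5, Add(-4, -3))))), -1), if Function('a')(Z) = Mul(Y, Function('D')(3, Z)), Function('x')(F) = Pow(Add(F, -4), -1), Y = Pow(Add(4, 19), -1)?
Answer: Rational(1518, 199) ≈ 7.6281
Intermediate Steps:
Y = Rational(1, 23) (Y = Pow(23, -1) = Rational(1, 23) ≈ 0.043478)
Function('x')(F) = Pow(Add(-4, F), -1)
Function('a')(Z) = Add(Rational(3, 23), Mul(Rational(1, 23), Z)) (Function('a')(Z) = Mul(Rational(1, 23), Add(Z, 3)) = Mul(Rational(1, 23), Add(3, Z)) = Add(Rational(3, 23), Mul(Rational(1, 23), Z)))
Pow(Function('a')(Function('x')(Mul(2, Mul(-5, Add(-4, -3))))), -1) = Pow(Add(Rational(3, 23), Mul(Rational(1, 23), Pow(Add(-4, Mul(2, Mul(-5, Add(-4, -3)))), -1))), -1) = Pow(Add(Rational(3, 23), Mul(Rational(1, 23), Pow(Add(-4, Mul(2, Mul(-5, -7))), -1))), -1) = Pow(Add(Rational(3, 23), Mul(Rational(1, 23), Pow(Add(-4, Mul(2, 35)), -1))), -1) = Pow(Add(Rational(3, 23), Mul(Rational(1, 23), Pow(Add(-4, 70), -1))), -1) = Pow(Add(Rational(3, 23), Mul(Rational(1, 23), Pow(66, -1))), -1) = Pow(Add(Rational(3, 23), Mul(Rational(1, 23), Rational(1, 66))), -1) = Pow(Add(Rational(3, 23), Rational(1, 1518)), -1) = Pow(Rational(199, 1518), -1) = Rational(1518, 199)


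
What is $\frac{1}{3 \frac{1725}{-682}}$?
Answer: $- \frac{682}{5175} \approx -0.13179$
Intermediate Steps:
$\frac{1}{3 \frac{1725}{-682}} = \frac{1}{3 \cdot 1725 \left(- \frac{1}{682}\right)} = \frac{1}{3 \left(- \frac{1725}{682}\right)} = \frac{1}{- \frac{5175}{682}} = - \frac{682}{5175}$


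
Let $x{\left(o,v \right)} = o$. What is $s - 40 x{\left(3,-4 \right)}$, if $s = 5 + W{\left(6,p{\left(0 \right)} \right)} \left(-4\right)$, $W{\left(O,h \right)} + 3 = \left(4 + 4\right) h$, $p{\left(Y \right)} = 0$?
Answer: $-103$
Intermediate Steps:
$W{\left(O,h \right)} = -3 + 8 h$ ($W{\left(O,h \right)} = -3 + \left(4 + 4\right) h = -3 + 8 h$)
$s = 17$ ($s = 5 + \left(-3 + 8 \cdot 0\right) \left(-4\right) = 5 + \left(-3 + 0\right) \left(-4\right) = 5 - -12 = 5 + 12 = 17$)
$s - 40 x{\left(3,-4 \right)} = 17 - 120 = -103$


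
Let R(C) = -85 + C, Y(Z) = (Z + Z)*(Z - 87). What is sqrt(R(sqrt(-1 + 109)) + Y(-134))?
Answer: sqrt(59143 + 6*sqrt(3)) ≈ 243.21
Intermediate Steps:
Y(Z) = 2*Z*(-87 + Z) (Y(Z) = (2*Z)*(-87 + Z) = 2*Z*(-87 + Z))
sqrt(R(sqrt(-1 + 109)) + Y(-134)) = sqrt((-85 + sqrt(-1 + 109)) + 2*(-134)*(-87 - 134)) = sqrt((-85 + sqrt(108)) + 2*(-134)*(-221)) = sqrt((-85 + 6*sqrt(3)) + 59228) = sqrt(59143 + 6*sqrt(3))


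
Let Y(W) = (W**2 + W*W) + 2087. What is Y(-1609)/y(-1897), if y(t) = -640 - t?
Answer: 5179849/1257 ≈ 4120.8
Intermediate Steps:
Y(W) = 2087 + 2*W**2 (Y(W) = (W**2 + W**2) + 2087 = 2*W**2 + 2087 = 2087 + 2*W**2)
Y(-1609)/y(-1897) = (2087 + 2*(-1609)**2)/(-640 - 1*(-1897)) = (2087 + 2*2588881)/(-640 + 1897) = (2087 + 5177762)/1257 = 5179849*(1/1257) = 5179849/1257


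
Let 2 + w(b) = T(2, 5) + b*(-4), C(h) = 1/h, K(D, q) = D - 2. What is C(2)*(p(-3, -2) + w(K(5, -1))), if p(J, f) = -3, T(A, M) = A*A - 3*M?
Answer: -14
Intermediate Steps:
K(D, q) = -2 + D
T(A, M) = A**2 - 3*M
w(b) = -13 - 4*b (w(b) = -2 + ((2**2 - 3*5) + b*(-4)) = -2 + ((4 - 15) - 4*b) = -2 + (-11 - 4*b) = -13 - 4*b)
C(2)*(p(-3, -2) + w(K(5, -1))) = (-3 + (-13 - 4*(-2 + 5)))/2 = (-3 + (-13 - 4*3))/2 = (-3 + (-13 - 12))/2 = (-3 - 25)/2 = (1/2)*(-28) = -14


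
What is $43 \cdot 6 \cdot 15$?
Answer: $3870$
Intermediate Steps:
$43 \cdot 6 \cdot 15 = 43 \cdot 90 = 3870$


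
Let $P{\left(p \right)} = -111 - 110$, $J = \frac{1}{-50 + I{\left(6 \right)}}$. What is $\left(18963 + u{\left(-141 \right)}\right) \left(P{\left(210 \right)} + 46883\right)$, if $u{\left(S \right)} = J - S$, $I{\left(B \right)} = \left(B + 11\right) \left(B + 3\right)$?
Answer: $\frac{91817424006}{103} \approx 8.9143 \cdot 10^{8}$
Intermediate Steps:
$I{\left(B \right)} = \left(3 + B\right) \left(11 + B\right)$ ($I{\left(B \right)} = \left(11 + B\right) \left(3 + B\right) = \left(3 + B\right) \left(11 + B\right)$)
$J = \frac{1}{103}$ ($J = \frac{1}{-50 + \left(33 + 6^{2} + 14 \cdot 6\right)} = \frac{1}{-50 + \left(33 + 36 + 84\right)} = \frac{1}{-50 + 153} = \frac{1}{103} \approx 0.0097087$)
$u{\left(S \right)} = \frac{1}{103} - S$
$P{\left(p \right)} = -221$ ($P{\left(p \right)} = -111 - 110 = -221$)
$\left(18963 + u{\left(-141 \right)}\right) \left(P{\left(210 \right)} + 46883\right) = \left(18963 + \left(\frac{1}{103} - -141\right)\right) \left(-221 + 46883\right) = \left(18963 + \left(\frac{1}{103} + 141\right)\right) 46662 = \left(18963 + \frac{14524}{103}\right) 46662 = \frac{1967713}{103} \cdot 46662 = \frac{91817424006}{103}$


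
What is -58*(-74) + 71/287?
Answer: 1231875/287 ≈ 4292.3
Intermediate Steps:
-58*(-74) + 71/287 = 4292 + 71*(1/287) = 4292 + 71/287 = 1231875/287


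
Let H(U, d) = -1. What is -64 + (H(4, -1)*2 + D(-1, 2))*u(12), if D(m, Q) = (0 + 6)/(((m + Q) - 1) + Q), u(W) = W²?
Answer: 80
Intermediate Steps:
D(m, Q) = 6/(-1 + m + 2*Q) (D(m, Q) = 6/(((Q + m) - 1) + Q) = 6/((-1 + Q + m) + Q) = 6/(-1 + m + 2*Q))
-64 + (H(4, -1)*2 + D(-1, 2))*u(12) = -64 + (-1*2 + 6/(-1 - 1 + 2*2))*12² = -64 + (-2 + 6/(-1 - 1 + 4))*144 = -64 + (-2 + 6/2)*144 = -64 + (-2 + 6*(½))*144 = -64 + (-2 + 3)*144 = -64 + 1*144 = -64 + 144 = 80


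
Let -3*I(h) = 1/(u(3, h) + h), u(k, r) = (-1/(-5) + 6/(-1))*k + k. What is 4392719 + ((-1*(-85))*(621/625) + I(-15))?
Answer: 242153291137/55125 ≈ 4.3928e+6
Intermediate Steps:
u(k, r) = -24*k/5 (u(k, r) = (-1*(-⅕) + 6*(-1))*k + k = (⅕ - 6)*k + k = -29*k/5 + k = -24*k/5)
I(h) = -1/(3*(-72/5 + h)) (I(h) = -1/(3*(-24/5*3 + h)) = -1/(3*(-72/5 + h)))
4392719 + ((-1*(-85))*(621/625) + I(-15)) = 4392719 + ((-1*(-85))*(621/625) - 5/(-216 + 15*(-15))) = 4392719 + (85*(621*(1/625)) - 5/(-216 - 225)) = 4392719 + (85*(621/625) - 5/(-441)) = 4392719 + (10557/125 - 5*(-1/441)) = 4392719 + (10557/125 + 5/441) = 4392719 + 4656262/55125 = 242153291137/55125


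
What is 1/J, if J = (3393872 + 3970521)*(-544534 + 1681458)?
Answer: 1/8372755147132 ≈ 1.1944e-13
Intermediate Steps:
J = 8372755147132 (J = 7364393*1136924 = 8372755147132)
1/J = 1/8372755147132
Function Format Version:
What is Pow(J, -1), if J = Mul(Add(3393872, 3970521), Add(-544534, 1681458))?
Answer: Rational(1, 8372755147132) ≈ 1.1944e-13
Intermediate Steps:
J = 8372755147132 (J = Mul(7364393, 1136924) = 8372755147132)
Pow(J, -1) = Pow(8372755147132, -1) = Rational(1, 8372755147132)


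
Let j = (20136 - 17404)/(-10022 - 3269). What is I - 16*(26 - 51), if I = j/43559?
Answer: 231577064868/578942669 ≈ 400.00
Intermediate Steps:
j = -2732/13291 (j = 2732/(-13291) = 2732*(-1/13291) = -2732/13291 ≈ -0.20555)
I = -2732/578942669 (I = -2732/13291/43559 = -2732/13291*1/43559 = -2732/578942669 ≈ -4.7189e-6)
I - 16*(26 - 51) = -2732/578942669 - 16*(26 - 51) = -2732/578942669 - 16*(-25) = -2732/578942669 - 1*(-400) = -2732/578942669 + 400 = 231577064868/578942669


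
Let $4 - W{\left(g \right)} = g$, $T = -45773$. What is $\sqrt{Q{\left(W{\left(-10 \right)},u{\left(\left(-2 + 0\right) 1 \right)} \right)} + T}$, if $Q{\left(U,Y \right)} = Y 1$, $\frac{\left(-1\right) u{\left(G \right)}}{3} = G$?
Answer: $i \sqrt{45767} \approx 213.93 i$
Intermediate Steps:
$u{\left(G \right)} = - 3 G$
$W{\left(g \right)} = 4 - g$
$Q{\left(U,Y \right)} = Y$
$\sqrt{Q{\left(W{\left(-10 \right)},u{\left(\left(-2 + 0\right) 1 \right)} \right)} + T} = \sqrt{- 3 \left(-2 + 0\right) 1 - 45773} = \sqrt{- 3 \left(\left(-2\right) 1\right) - 45773} = \sqrt{\left(-3\right) \left(-2\right) - 45773} = \sqrt{6 - 45773} = \sqrt{-45767} = i \sqrt{45767}$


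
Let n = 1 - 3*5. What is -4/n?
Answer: 2/7 ≈ 0.28571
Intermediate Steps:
n = -14 (n = 1 - 15 = -14)
-4/n = -4/(-14) = -4*(-1/14) = 2/7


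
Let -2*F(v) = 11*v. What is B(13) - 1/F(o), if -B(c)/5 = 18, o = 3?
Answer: -2968/33 ≈ -89.939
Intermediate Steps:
B(c) = -90 (B(c) = -5*18 = -90)
F(v) = -11*v/2
B(13) - 1/F(o) = -90 - 1/((-11/2*3)) = -90 - 1/(-33/2) = -90 - 1*(-2/33) = -90 + 2/33 = -2968/33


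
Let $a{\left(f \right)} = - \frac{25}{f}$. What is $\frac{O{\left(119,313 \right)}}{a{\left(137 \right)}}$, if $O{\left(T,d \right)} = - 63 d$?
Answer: $\frac{2701503}{25} \approx 1.0806 \cdot 10^{5}$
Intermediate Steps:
$\frac{O{\left(119,313 \right)}}{a{\left(137 \right)}} = \frac{\left(-63\right) 313}{\left(-25\right) \frac{1}{137}} = - \frac{19719}{\left(-25\right) \frac{1}{137}} = - \frac{19719}{- \frac{25}{137}} = \left(-19719\right) \left(- \frac{137}{25}\right) = \frac{2701503}{25}$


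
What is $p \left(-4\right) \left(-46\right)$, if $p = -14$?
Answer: $-2576$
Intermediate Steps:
$p \left(-4\right) \left(-46\right) = \left(-14\right) \left(-4\right) \left(-46\right) = 56 \left(-46\right) = -2576$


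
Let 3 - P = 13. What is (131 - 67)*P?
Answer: -640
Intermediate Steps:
P = -10 (P = 3 - 1*13 = 3 - 13 = -10)
(131 - 67)*P = (131 - 67)*(-10) = 64*(-10) = -640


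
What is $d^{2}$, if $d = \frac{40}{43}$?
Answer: $\frac{1600}{1849} \approx 0.86533$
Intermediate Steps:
$d = \frac{40}{43}$ ($d = 40 \cdot \frac{1}{43} = \frac{40}{43} \approx 0.93023$)
$d^{2} = \left(\frac{40}{43}\right)^{2} = \frac{1600}{1849}$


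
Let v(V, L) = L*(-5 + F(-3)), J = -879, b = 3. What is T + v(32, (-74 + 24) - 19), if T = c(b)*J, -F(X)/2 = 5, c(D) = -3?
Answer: 3672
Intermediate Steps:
F(X) = -10 (F(X) = -2*5 = -10)
v(V, L) = -15*L (v(V, L) = L*(-5 - 10) = L*(-15) = -15*L)
T = 2637 (T = -3*(-879) = 2637)
T + v(32, (-74 + 24) - 19) = 2637 - 15*((-74 + 24) - 19) = 2637 - 15*(-50 - 19) = 2637 - 15*(-69) = 2637 + 1035 = 3672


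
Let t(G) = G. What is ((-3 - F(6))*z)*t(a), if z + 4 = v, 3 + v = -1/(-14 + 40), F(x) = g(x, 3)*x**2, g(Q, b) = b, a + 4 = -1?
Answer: -101565/26 ≈ -3906.3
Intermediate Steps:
a = -5 (a = -4 - 1 = -5)
F(x) = 3*x**2
v = -79/26 (v = -3 - 1/(-14 + 40) = -3 - 1/26 = -79/26 ≈ -3.0385)
z = -183/26 (z = -4 - 79/26 = -183/26 ≈ -7.0385)
((-3 - F(6))*z)*t(a) = ((-3 - 3*6**2)*(-183/26))*(-5) = ((-3 - 3*36)*(-183/26))*(-5) = ((-3 - 1*108)*(-183/26))*(-5) = ((-3 - 108)*(-183/26))*(-5) = -111*(-183/26)*(-5) = (20313/26)*(-5) = -101565/26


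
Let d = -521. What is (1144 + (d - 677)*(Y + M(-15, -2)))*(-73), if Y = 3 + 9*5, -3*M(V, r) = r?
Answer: 12517748/3 ≈ 4.1726e+6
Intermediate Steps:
M(V, r) = -r/3
Y = 48 (Y = 3 + 45 = 48)
(1144 + (d - 677)*(Y + M(-15, -2)))*(-73) = (1144 + (-521 - 677)*(48 - ⅓*(-2)))*(-73) = (1144 - 1198*(48 + ⅔))*(-73) = (1144 - 1198*146/3)*(-73) = (1144 - 174908/3)*(-73) = -171476/3*(-73) = 12517748/3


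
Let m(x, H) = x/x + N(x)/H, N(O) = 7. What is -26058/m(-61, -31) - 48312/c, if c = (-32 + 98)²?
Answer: -1481451/44 ≈ -33669.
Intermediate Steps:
m(x, H) = 1 + 7/H (m(x, H) = x/x + 7/H = 1 + 7/H)
c = 4356 (c = 66² = 4356)
-26058/m(-61, -31) - 48312/c = -26058*(-31/(7 - 31)) - 48312/4356 = -26058/((-1/31*(-24))) - 48312*1/4356 = -26058/24/31 - 122/11 = -26058*31/24 - 122/11 = -134633/4 - 122/11 = -1481451/44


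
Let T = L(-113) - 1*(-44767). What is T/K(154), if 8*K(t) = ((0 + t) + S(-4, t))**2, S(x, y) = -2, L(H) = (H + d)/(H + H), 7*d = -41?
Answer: 35411113/2284408 ≈ 15.501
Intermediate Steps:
d = -41/7 (d = (1/7)*(-41) = -41/7 ≈ -5.8571)
L(H) = (-41/7 + H)/(2*H) (L(H) = (H - 41/7)/(H + H) = (-41/7 + H)/((2*H)) = (-41/7 + H)*(1/(2*H)) = (-41/7 + H)/(2*H))
T = 35411113/791 (T = (1/14)*(-41 + 7*(-113))/(-113) - 1*(-44767) = (1/14)*(-1/113)*(-41 - 791) + 44767 = (1/14)*(-1/113)*(-832) + 44767 = 416/791 + 44767 = 35411113/791 ≈ 44768.)
K(t) = (-2 + t)**2/8 (K(t) = ((0 + t) - 2)**2/8 = (t - 2)**2/8 = (-2 + t)**2/8)
T/K(154) = 35411113/(791*(((-2 + 154)**2/8))) = 35411113/(791*(((1/8)*152**2))) = 35411113/(791*(((1/8)*23104))) = (35411113/791)/2888 = (35411113/791)*(1/2888) = 35411113/2284408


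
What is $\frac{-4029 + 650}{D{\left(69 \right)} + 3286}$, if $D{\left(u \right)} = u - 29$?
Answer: $- \frac{3379}{3326} \approx -1.0159$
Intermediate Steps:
$D{\left(u \right)} = -29 + u$
$\frac{-4029 + 650}{D{\left(69 \right)} + 3286} = \frac{-4029 + 650}{\left(-29 + 69\right) + 3286} = - \frac{3379}{40 + 3286} = - \frac{3379}{3326}$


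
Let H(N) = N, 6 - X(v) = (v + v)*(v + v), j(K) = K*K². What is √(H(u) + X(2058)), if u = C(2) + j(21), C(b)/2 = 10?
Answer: I*√16932169 ≈ 4114.9*I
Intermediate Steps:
C(b) = 20 (C(b) = 2*10 = 20)
j(K) = K³
X(v) = 6 - 4*v² (X(v) = 6 - (v + v)*(v + v) = 6 - 2*v*2*v = 6 - 4*v²)
u = 9281 (u = 20 + 21³ = 20 + 9261 = 9281)
√(H(u) + X(2058)) = √(9281 + (6 - 4*2058²)) = √(9281 + (6 - 4*4235364)) = √(9281 + (6 - 16941456)) = √(9281 - 16941450) = √(-16932169) = I*√16932169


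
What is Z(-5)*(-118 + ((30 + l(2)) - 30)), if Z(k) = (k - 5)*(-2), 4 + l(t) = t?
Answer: -2400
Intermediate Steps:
l(t) = -4 + t
Z(k) = 10 - 2*k (Z(k) = (-5 + k)*(-2) = 10 - 2*k)
Z(-5)*(-118 + ((30 + l(2)) - 30)) = (10 - 2*(-5))*(-118 + ((30 + (-4 + 2)) - 30)) = (10 + 10)*(-118 + ((30 - 2) - 30)) = 20*(-118 + (28 - 30)) = 20*(-118 - 2) = 20*(-120) = -2400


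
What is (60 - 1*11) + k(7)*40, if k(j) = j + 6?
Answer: 569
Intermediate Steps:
k(j) = 6 + j
(60 - 1*11) + k(7)*40 = (60 - 1*11) + (6 + 7)*40 = (60 - 11) + 13*40 = 49 + 520 = 569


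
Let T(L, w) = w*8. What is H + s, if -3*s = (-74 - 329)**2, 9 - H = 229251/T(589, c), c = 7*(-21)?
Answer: -63424493/1176 ≈ -53932.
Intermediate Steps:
c = -147
T(L, w) = 8*w
H = 79945/392 (H = 9 - 229251/(8*(-147)) = 9 - 229251/(-1176) = 9 - 229251*(-1)/1176 = 9 - 1*(-76417/392) = 9 + 76417/392 = 79945/392 ≈ 203.94)
s = -162409/3 (s = -(-74 - 329)**2/3 = -1/3*(-403)**2 = -1/3*162409 = -162409/3 ≈ -54136.)
H + s = 79945/392 - 162409/3 = -63424493/1176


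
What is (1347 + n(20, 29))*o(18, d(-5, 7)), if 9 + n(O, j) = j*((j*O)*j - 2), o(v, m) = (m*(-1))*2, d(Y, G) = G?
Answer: -6846840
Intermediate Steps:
o(v, m) = -2*m (o(v, m) = -m*2 = -2*m)
n(O, j) = -9 + j*(-2 + O*j²) (n(O, j) = -9 + j*((j*O)*j - 2) = -9 + j*((O*j)*j - 2) = -9 + j*(O*j² - 2) = -9 + j*(-2 + O*j²))
(1347 + n(20, 29))*o(18, d(-5, 7)) = (1347 + (-9 - 2*29 + 20*29³))*(-2*7) = (1347 + (-9 - 58 + 20*24389))*(-14) = (1347 + (-9 - 58 + 487780))*(-14) = (1347 + 487713)*(-14) = 489060*(-14) = -6846840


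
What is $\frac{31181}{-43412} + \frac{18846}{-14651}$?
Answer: $- \frac{1274975383}{636029212} \approx -2.0046$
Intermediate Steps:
$\frac{31181}{-43412} + \frac{18846}{-14651} = 31181 \left(- \frac{1}{43412}\right) + 18846 \left(- \frac{1}{14651}\right) = - \frac{31181}{43412} - \frac{18846}{14651} = - \frac{1274975383}{636029212}$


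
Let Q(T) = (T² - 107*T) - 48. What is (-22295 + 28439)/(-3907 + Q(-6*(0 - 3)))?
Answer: -6144/5557 ≈ -1.1056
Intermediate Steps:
Q(T) = -48 + T² - 107*T
(-22295 + 28439)/(-3907 + Q(-6*(0 - 3))) = (-22295 + 28439)/(-3907 + (-48 + (-6*(0 - 3))² - (-642)*(0 - 3))) = 6144/(-3907 + (-48 + (-6*(-3))² - (-642)*(-3))) = 6144/(-3907 + (-48 + 18² - 107*18)) = 6144/(-3907 + (-48 + 324 - 1926)) = 6144/(-3907 - 1650) = 6144/(-5557) = 6144*(-1/5557) = -6144/5557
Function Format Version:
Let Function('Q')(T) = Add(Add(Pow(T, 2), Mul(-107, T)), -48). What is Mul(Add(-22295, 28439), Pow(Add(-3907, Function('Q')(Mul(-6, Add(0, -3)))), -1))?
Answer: Rational(-6144, 5557) ≈ -1.1056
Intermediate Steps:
Function('Q')(T) = Add(-48, Pow(T, 2), Mul(-107, T))
Mul(Add(-22295, 28439), Pow(Add(-3907, Function('Q')(Mul(-6, Add(0, -3)))), -1)) = Mul(Add(-22295, 28439), Pow(Add(-3907, Add(-48, Pow(Mul(-6, Add(0, -3)), 2), Mul(-107, Mul(-6, Add(0, -3))))), -1)) = Mul(6144, Pow(Add(-3907, Add(-48, Pow(Mul(-6, -3), 2), Mul(-107, Mul(-6, -3)))), -1)) = Mul(6144, Pow(Add(-3907, Add(-48, Pow(18, 2), Mul(-107, 18))), -1)) = Mul(6144, Pow(Add(-3907, Add(-48, 324, -1926)), -1)) = Mul(6144, Pow(Add(-3907, -1650), -1)) = Mul(6144, Pow(-5557, -1)) = Mul(6144, Rational(-1, 5557)) = Rational(-6144, 5557)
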